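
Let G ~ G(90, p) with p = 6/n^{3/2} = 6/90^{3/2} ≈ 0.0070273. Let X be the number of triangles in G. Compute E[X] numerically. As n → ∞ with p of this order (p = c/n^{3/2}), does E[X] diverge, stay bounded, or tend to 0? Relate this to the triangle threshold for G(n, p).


Number of potential triangles: C(90, 3) = 117480.
Each occurs with probability p³ ≈ (0.0070273)³ ≈ 3.4702636e-07.
By linearity: E[X] = C(90, 3)·p³ ≈ 117480 · 3.4702636e-07 ≈ 0.04077.
Since α = 3/2 > 1, p = c/n^{3/2} = o(1/n) is below the triangle threshold p ~ 1/n. Asymptotically E[X] ~ (c³/6)·n^{3(1−α)} = (6³/6)·n^{-1.5} → 0, so by Markov's inequality G has no triangles w.h.p.

E[X] ≈ 0.04077; in regime p = Θ(1/n^{3/2}) E[X] tends to 0 (below the triangle threshold p ~ 1/n).


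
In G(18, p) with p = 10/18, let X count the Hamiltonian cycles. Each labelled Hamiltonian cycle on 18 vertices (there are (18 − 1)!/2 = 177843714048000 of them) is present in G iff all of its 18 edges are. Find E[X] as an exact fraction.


K_18 has (18 − 1)!/2 = 177843714048000 labelled Hamiltonian cycles.
For each such Hamiltonian cycle H, let X_H = 1 if all 18 edges of H are present in G. Then P[X_H = 1] = p^{18} = (5/9)^{18} = 3814697265625/150094635296999121.
Summing the indicators: E[X] = Σ_H E[X_H] = 177843714048000 · p^{18} = 177843714048000 · 3814697265625/150094635296999121 = 930617187500000000000000/205891132094649.
Numerically: E[X] ≈ 4.51995e+09.

E[X] = 177843714048000 · (5/9)^{18} = 930617187500000000000000/205891132094649 ≈ 4.51995e+09.


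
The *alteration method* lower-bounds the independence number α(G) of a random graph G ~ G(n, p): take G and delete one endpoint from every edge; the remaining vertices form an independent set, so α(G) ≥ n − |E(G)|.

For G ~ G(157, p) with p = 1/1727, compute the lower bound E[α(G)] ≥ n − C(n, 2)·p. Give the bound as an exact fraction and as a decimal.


E[|E(G)|] = C(157, 2)·p = 12246 · (1/1727) = 78/11.
E[α(G)] ≥ n − E[|E(G)|] = 157 − 78/11 = 1649/11.
Numerically: ≈ 149.9091.
(This is only a lower bound; the true E[α(G)] may be larger.)

E[α(G)] ≥ 1649/11 ≈ 149.9091.


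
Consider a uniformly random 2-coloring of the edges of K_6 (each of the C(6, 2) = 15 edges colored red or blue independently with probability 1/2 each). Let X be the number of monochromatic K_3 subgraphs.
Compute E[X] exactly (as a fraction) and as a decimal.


Let X = Σ_S X_S over the C(6, 3) = 20 subsets S of size 3, where X_S = 1 if the K_3 on S is monochromatic.
For a fixed S, the K_3 on S has C(3, 2) = 3 edges. P[all 3 edges red] = (1/2)^3, and likewise for blue, so P[monochromatic] = 2·(1/2)^3 = 2^{1 − 3} = 1/4.
Summing: E[X] = C(6, 3) · 2^{1 − 3} = 20 · 1/4 = 5.
Numerically: E[X] ≈ 5.00000.

E[X] = C(6,3)·2^(1−C(3,2)) = 5 ≈ 5.00000.


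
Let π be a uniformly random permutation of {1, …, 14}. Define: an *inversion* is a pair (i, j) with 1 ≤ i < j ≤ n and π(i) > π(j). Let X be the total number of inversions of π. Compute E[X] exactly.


Write X = Σ X_I over the C(14, 2) = 91 pairs i < j, with X_I the indicator of one inversion.
There are 91 indicators.
For each fixed pair i < j, the values π(i) and π(j) are two distinct elements of {1, …, 14} in uniformly random order; by symmetry P[π(i) > π(j)] = 1/2.
By linearity: E[X] = 91 · (1/2) = C(14, 2) · (1/2) = 91/2 = 91/2 ≈ 45.500.

E[X] = 91/2 = 45.500.


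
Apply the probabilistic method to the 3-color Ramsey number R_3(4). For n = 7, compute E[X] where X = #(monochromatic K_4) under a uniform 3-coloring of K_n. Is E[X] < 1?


E[X] = C(7, 4) · 3^{1 − 6} = 35 · 3^{−5} = 35/243.
As a reduced fraction: E[X] = 35/243 ≈ 0.144033.
Is E[X] < 1? YES.
Since E[X] < 1, there exists a 3-coloring of K_{7} with no monochromatic K_4; hence R_3(4) > 7.

E[X] = 35/243 ≈ 0.144033; E[X] < 1, so R_3(4) > 7.


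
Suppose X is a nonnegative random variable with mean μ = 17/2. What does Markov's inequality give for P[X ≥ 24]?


μ = E[X] = 17/2, a = 24.
Markov: P[X ≥ 24] ≤ μ/a = (17/2)/24 = 17/48.
Numerically: ≈ 0.354167.
(Since a = 24 > μ = 8.500000, the bound 17/48 is < 1 and informative.)

P[X ≥ 24] ≤ 17/48 ≈ 0.354167.


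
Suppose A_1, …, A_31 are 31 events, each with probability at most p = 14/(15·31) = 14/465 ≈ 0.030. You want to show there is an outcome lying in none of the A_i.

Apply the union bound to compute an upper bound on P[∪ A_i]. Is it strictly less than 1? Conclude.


Union bound: P[∪_{i=1}^{31} A_i] ≤ Σ_i P[A_i] ≤ 31·p = 31·(14/465) = 14/15.
Numerically: 14/15 ≈ 0.933.
Is 14/15 < 1? YES.
Since P[∪ A_i] ≤ 14/15 < 1, the complement has P[∩ A_i^c] ≥ 1 − 14/15 = 1/15 > 0, so some outcome avoids every A_i.

31·p = 14/15 ≈ 0.933; existence CERTIFIED by the union bound.


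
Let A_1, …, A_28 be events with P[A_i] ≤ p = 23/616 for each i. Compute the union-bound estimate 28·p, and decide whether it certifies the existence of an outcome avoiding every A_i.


Union bound: P[∪_{i=1}^{28} A_i] ≤ Σ_i P[A_i] ≤ 28·p = 28·(23/616) = 23/22.
Numerically: 23/22 ≈ 1.04545.
Is 23/22 < 1? NO.
Since the bound 23/22 is ≥ 1, the union bound is uninformative here; it does NOT by itself certify existence.

28·p = 23/22 ≈ 1.04545; existence NOT certified by the union bound.


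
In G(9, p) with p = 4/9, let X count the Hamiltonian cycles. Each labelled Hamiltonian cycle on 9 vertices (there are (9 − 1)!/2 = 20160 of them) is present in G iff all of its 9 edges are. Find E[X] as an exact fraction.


K_9 has (9 − 1)!/2 = 20160 labelled Hamiltonian cycles.
For each such Hamiltonian cycle H, let X_H = 1 if all 9 edges of H are present in G. Then P[X_H = 1] = p^{9} = (4/9)^{9} = 262144/387420489.
Summing the indicators: E[X] = Σ_H E[X_H] = 20160 · p^{9} = 20160 · 262144/387420489 = 587202560/43046721.
Numerically: E[X] ≈ 13.64.

E[X] = 20160 · (4/9)^{9} = 587202560/43046721 ≈ 13.64.


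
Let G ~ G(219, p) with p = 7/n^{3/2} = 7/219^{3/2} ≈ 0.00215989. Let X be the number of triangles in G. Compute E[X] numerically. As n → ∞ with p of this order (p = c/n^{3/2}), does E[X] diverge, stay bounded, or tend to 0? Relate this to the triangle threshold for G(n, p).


Number of potential triangles: C(219, 3) = 1726669.
Each occurs with probability p³ ≈ (0.00215989)³ ≈ 1.00761727e-08.
By linearity: E[X] = C(219, 3)·p³ ≈ 1726669 · 1.00761727e-08 ≈ 0.017398.
Since α = 3/2 > 1, p = c/n^{3/2} = o(1/n) is below the triangle threshold p ~ 1/n. Asymptotically E[X] ~ (c³/6)·n^{3(1−α)} = (7³/6)·n^{-1.5} → 0, so by Markov's inequality G has no triangles w.h.p.

E[X] ≈ 0.017398; in regime p = Θ(1/n^{3/2}) E[X] tends to 0 (below the triangle threshold p ~ 1/n).


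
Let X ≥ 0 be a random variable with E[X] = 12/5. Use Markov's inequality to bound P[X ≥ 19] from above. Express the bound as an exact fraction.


μ = E[X] = 12/5, a = 19.
Markov: P[X ≥ 19] ≤ μ/a = (12/5)/19 = 12/95.
Numerically: ≈ 0.12632.
(Since a = 19 > μ = 2.40000, the bound 12/95 is < 1 and informative.)

P[X ≥ 19] ≤ 12/95 ≈ 0.12632.


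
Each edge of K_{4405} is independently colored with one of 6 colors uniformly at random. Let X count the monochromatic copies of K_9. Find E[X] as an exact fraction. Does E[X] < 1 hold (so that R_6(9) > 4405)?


E[X] = C(4405, 9) · 6^{1 − 36} = 1706862792900636302463627150 · 6^{−35} = 1706862792900636302463627150/1719070799748422591028658176.
As a reduced fraction: E[X] = 284477132150106050410604525/286511799958070431838109696 ≈ 0.993.
Is E[X] < 1? YES.
Since E[X] < 1, there exists a 6-coloring of K_{4405} with no monochromatic K_9; hence R_6(9) > 4405.

E[X] = 284477132150106050410604525/286511799958070431838109696 ≈ 0.993; E[X] < 1, so R_6(9) > 4405.


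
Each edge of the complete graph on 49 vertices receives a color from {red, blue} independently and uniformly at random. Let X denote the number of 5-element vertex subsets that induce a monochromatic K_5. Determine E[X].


Let X = Σ_S X_S over the C(49, 5) = 1906884 subsets S of size 5, where X_S = 1 if the K_5 on S is monochromatic.
For a fixed S, the K_5 on S has C(5, 2) = 10 edges. P[all 10 edges red] = (1/2)^10, and likewise for blue, so P[monochromatic] = 2·(1/2)^10 = 2^{1 − 10} = 1/512.
By linearity: E[X] = C(49, 5) · 2^{1 − 10} = 1906884 · 1/512 = 476721/128.
Numerically: E[X] ≈ 3724.383.

E[X] = C(49,5)·2^(1−C(5,2)) = 476721/128 ≈ 3724.383.


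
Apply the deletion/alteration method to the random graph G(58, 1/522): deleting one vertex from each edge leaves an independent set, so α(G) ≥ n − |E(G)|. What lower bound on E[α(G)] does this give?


E[|E(G)|] = C(58, 2)·p = 1653 · (1/522) = 19/6.
E[α(G)] ≥ n − E[|E(G)|] = 58 − 19/6 = 329/6.
Numerically: ≈ 54.833333.
(This is only a lower bound; the true E[α(G)] may be larger.)

E[α(G)] ≥ 329/6 ≈ 54.833333.


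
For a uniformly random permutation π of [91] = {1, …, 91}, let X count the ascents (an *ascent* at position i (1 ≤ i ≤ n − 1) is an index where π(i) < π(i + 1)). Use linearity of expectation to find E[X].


Write X = Σ X_I over i = 1, …, 90, with X_I the indicator of one ascent.
There are 90 indicators.
For each fixed i, the pair (π(i), π(i+1)) is a uniformly random ordered pair of distinct values from {1, …, 91}; by symmetry P[π(i) < π(i+1)] = 1/2.
By linearity: E[X] = 90 · (1/2) = (91 − 1) · (1/2) = 45 ≈ 45.00000.

E[X] = 45 = 45.00000.


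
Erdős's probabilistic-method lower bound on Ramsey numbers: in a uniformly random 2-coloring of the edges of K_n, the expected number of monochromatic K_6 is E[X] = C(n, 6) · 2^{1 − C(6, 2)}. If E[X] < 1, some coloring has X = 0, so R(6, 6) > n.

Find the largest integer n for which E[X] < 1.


We need C(n, 6) · 2^{1 − 15} < 1, i.e. C(n, 6) < 2^{15 − 1} = 16384.
Check values of n near the boundary:
  n = 16: C(16, 6) = 8008; 8008 < 16384? YES
  n = 17: C(17, 6) = 12376; 12376 < 16384? YES
  n = 18: C(18, 6) = 18564; 18564 < 16384? NO
The largest n with C(n, 6) < 16384 is n = 17 (where E[X] = 1547/2048 ≈ 0.755). Hence R(6, 6) > 17, i.e. R(6, 6) ≥ 18.

Largest n = 17; hence R(6, 6) > 17.


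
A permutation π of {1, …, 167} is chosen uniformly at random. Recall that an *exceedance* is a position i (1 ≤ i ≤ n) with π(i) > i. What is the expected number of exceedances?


Write X = Σ_{i=1}^{167} X_i, where X_i = 1_{π(i) > i}.
For each fixed i, π(i) is uniform over {1, …, 167} (marginal of a uniform permutation), so P[π(i) > i] = (n − i)/n. Summing: Σ_{i=1}^{167} (n − i)/n = (0 + 1 + … + 166)/167 = 167(167 − 1)/(2·167) = (167 − 1)/2.
Hence E[X] = Σ_{i=1}^{167} (167 − i)/167 = 83 ≈ 83.00000.

E[X] = 83 = 83.00000.


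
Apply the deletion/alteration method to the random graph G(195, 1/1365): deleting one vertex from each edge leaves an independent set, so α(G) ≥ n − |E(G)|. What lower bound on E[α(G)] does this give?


E[|E(G)|] = C(195, 2)·p = 18915 · (1/1365) = 97/7.
E[α(G)] ≥ n − E[|E(G)|] = 195 − 97/7 = 1268/7.
Numerically: ≈ 181.142857.
(This is only a lower bound; the true E[α(G)] may be larger.)

E[α(G)] ≥ 1268/7 ≈ 181.142857.


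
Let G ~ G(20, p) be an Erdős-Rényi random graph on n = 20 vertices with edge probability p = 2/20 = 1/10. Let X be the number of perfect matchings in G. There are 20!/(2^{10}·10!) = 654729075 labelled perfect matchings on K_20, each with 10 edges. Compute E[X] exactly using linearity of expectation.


K_20 has 20!/(2^{10}·10!) = 654729075 labelled perfect matchings.
For each such perfect matching H, let X_H = 1 if all 10 edges of H are present in G. Then P[X_H = 1] = p^{10} = (1/10)^{10} = 1/10000000000.
Summing the indicators: E[X] = Σ_H E[X_H] = 654729075 · p^{10} = 654729075 · 1/10000000000 = 26189163/400000000.
Numerically: E[X] ≈ 0.065473.

E[X] = 654729075 · (1/10)^{10} = 26189163/400000000 ≈ 0.065473.


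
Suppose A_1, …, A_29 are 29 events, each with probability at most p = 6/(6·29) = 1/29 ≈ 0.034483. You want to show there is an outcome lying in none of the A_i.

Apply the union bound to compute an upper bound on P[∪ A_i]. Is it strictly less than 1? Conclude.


Union bound: P[∪_{i=1}^{29} A_i] ≤ Σ_i P[A_i] ≤ 29·p = 29·(1/29) = 1.
Numerically: 1 ≈ 1.000000.
Is 1 < 1? NO.
Since the bound 1 is ≥ 1, the union bound is uninformative here; it does NOT by itself certify existence.

29·p = 1 ≈ 1.000000; existence NOT certified by the union bound.


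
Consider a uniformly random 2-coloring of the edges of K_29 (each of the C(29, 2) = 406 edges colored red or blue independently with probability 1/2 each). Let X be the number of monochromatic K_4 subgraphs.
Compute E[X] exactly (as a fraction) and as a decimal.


Let X = Σ_S X_S over the C(29, 4) = 23751 subsets S of size 4, where X_S = 1 if the K_4 on S is monochromatic.
For a fixed S, the K_4 on S has C(4, 2) = 6 edges. P[all 6 edges red] = (1/2)^6, and likewise for blue, so P[monochromatic] = 2·(1/2)^6 = 2^{1 − 6} = 1/32.
By linearity of expectation: E[X] = C(29, 4) · 2^{1 − 6} = 23751 · 1/32 = 23751/32.
Numerically: E[X] ≈ 742.21875.

E[X] = C(29,4)·2^(1−C(4,2)) = 23751/32 ≈ 742.21875.


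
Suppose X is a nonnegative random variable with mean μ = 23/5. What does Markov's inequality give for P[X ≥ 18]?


μ = E[X] = 23/5, a = 18.
Markov: P[X ≥ 18] ≤ μ/a = (23/5)/18 = 23/90.
Numerically: ≈ 0.256.
(Since a = 18 > μ = 4.600, the bound 23/90 is < 1 and informative.)

P[X ≥ 18] ≤ 23/90 ≈ 0.256.


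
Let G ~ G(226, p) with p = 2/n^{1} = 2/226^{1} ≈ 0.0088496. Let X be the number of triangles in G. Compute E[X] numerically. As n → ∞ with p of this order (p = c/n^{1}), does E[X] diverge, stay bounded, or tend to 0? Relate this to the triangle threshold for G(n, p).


Number of potential triangles: C(226, 3) = 1898400.
Each occurs with probability p³ ≈ (0.0088496)³ ≈ 6.9305016e-07.
By linearity: E[X] = C(226, 3)·p³ ≈ 1898400 · 6.9305016e-07 ≈ 1.31569.
Here α = 1, so p = 2/n is exactly at the triangle threshold p ~ 1/n. Asymptotically E[X] → c³/6 = 2³/6 = 4/3 ≈ 1.33333, a bounded constant. In this regime the triangle count is asymptotically Poisson(c³/6).

E[X] ≈ 1.31569; in regime p = Θ(1/n^{1}) E[X] stays bounded (at the triangle threshold p ~ 1/n).


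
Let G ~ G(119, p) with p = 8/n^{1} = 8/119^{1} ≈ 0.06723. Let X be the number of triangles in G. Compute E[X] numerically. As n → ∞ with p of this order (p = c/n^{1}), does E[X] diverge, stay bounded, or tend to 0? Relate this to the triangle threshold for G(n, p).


Number of potential triangles: C(119, 3) = 273819.
Each occurs with probability p³ ≈ (0.06723)³ ≈ 3.038289e-04.
By linearity: E[X] = C(119, 3)·p³ ≈ 273819 · 3.038289e-04 ≈ 83.1941.
Here α = 1, so p = 8/n is exactly at the triangle threshold p ~ 1/n. Asymptotically E[X] → c³/6 = 8³/6 = 256/3 ≈ 85.3333, a bounded constant. In this regime the triangle count is asymptotically Poisson(c³/6).

E[X] ≈ 83.1941; in regime p = Θ(1/n^{1}) E[X] stays bounded (at the triangle threshold p ~ 1/n).


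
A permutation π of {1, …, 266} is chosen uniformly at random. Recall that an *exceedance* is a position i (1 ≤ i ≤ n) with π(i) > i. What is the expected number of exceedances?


Write X = Σ_{i=1}^{266} X_i, where X_i = 1_{π(i) > i}.
For each fixed i, π(i) is uniform over {1, …, 266} (marginal of a uniform permutation), so P[π(i) > i] = (n − i)/n. Summing: Σ_{i=1}^{266} (n − i)/n = (0 + 1 + … + 265)/266 = 266(266 − 1)/(2·266) = (266 − 1)/2.
Hence E[X] = Σ_{i=1}^{266} (266 − i)/266 = 265/2 ≈ 132.500000.

E[X] = 265/2 = 132.500000.


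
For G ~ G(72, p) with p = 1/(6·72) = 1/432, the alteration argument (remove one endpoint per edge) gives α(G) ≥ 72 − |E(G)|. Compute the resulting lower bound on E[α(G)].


E[|E(G)|] = C(72, 2)·p = 2556 · (1/432) = 71/12.
E[α(G)] ≥ n − E[|E(G)|] = 72 − 71/12 = 793/12.
Numerically: ≈ 66.08333.
(This is only a lower bound; the true E[α(G)] may be larger.)

E[α(G)] ≥ 793/12 ≈ 66.08333.


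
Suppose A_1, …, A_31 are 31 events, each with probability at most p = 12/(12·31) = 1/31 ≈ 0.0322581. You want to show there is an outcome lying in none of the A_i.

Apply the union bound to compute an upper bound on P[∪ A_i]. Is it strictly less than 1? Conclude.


Union bound: P[∪_{i=1}^{31} A_i] ≤ Σ_i P[A_i] ≤ 31·p = 31·(1/31) = 1.
Numerically: 1 ≈ 1.0000000.
Is 1 < 1? NO.
Since the bound 1 is ≥ 1, the union bound is uninformative here; it does NOT by itself certify existence.

31·p = 1 ≈ 1.0000000; existence NOT certified by the union bound.


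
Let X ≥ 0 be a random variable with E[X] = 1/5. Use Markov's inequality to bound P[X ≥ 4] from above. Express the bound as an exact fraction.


μ = E[X] = 1/5, a = 4.
Markov: P[X ≥ 4] ≤ μ/a = (1/5)/4 = 1/20.
Numerically: ≈ 0.050000.
(Since a = 4 > μ = 0.200000, the bound 1/20 is < 1 and informative.)

P[X ≥ 4] ≤ 1/20 ≈ 0.050000.


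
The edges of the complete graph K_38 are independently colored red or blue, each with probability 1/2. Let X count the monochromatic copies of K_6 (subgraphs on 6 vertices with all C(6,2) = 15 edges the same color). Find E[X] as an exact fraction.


Let X = Σ_S X_S over the C(38, 6) = 2760681 subsets S of size 6, where X_S = 1 if the K_6 on S is monochromatic.
For a fixed S, the K_6 on S has C(6, 2) = 15 edges. P[all 15 edges red] = (1/2)^15, and likewise for blue, so P[monochromatic] = 2·(1/2)^15 = 2^{1 − 15} = 1/16384.
Summing: E[X] = C(38, 6) · 2^{1 − 15} = 2760681 · 1/16384 = 2760681/16384.
Numerically: E[X] ≈ 168.498596.

E[X] = C(38,6)·2^(1−C(6,2)) = 2760681/16384 ≈ 168.498596.


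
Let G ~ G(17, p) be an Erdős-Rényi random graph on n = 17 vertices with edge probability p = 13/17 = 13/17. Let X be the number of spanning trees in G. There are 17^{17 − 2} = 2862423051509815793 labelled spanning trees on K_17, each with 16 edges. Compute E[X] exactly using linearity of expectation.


K_17 has 17^{17 − 2} = 2862423051509815793 labelled spanning trees.
For each such spanning tree H, let X_H = 1 if all 16 edges of H are present in G. Then P[X_H = 1] = p^{16} = (13/17)^{16} = 665416609183179841/48661191875666868481.
By linearity of expectation: E[X] = Σ_H E[X_H] = 2862423051509815793 · p^{16} = 2862423051509815793 · 665416609183179841/48661191875666868481 = 665416609183179841/17.
Numerically: E[X] ≈ 3.91e+16.

E[X] = 2862423051509815793 · (13/17)^{16} = 665416609183179841/17 ≈ 3.91e+16.


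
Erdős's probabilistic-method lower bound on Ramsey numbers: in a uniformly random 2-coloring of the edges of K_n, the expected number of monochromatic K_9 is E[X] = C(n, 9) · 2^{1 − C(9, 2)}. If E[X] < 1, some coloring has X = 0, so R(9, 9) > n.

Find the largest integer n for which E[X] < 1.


We need C(n, 9) · 2^{1 − 36} < 1, i.e. C(n, 9) < 2^{36 − 1} = 34359738368.
Check values of n near the boundary:
  n = 63: C(63, 9) = 23667689815; 23667689815 < 34359738368? YES
  n = 64: C(64, 9) = 27540584512; 27540584512 < 34359738368? YES
  n = 65: C(65, 9) = 31966749880; 31966749880 < 34359738368? YES
  n = 66: C(66, 9) = 37014131440; 37014131440 < 34359738368? NO
  n = 67: C(67, 9) = 42757703560; 42757703560 < 34359738368? NO
  n = 68: C(68, 9) = 49280065120; 49280065120 < 34359738368? NO
The largest n with C(n, 9) < 34359738368 is n = 65 (where E[X] = 3995843735/4294967296 ≈ 0.9304). Hence R(9, 9) > 65, i.e. R(9, 9) ≥ 66.

Largest n = 65; hence R(9, 9) > 65.


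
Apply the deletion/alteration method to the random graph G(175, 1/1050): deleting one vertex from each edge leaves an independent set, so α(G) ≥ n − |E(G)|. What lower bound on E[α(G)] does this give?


E[|E(G)|] = C(175, 2)·p = 15225 · (1/1050) = 29/2.
E[α(G)] ≥ n − E[|E(G)|] = 175 − 29/2 = 321/2.
Numerically: ≈ 160.500000.
(This is only a lower bound; the true E[α(G)] may be larger.)

E[α(G)] ≥ 321/2 ≈ 160.500000.


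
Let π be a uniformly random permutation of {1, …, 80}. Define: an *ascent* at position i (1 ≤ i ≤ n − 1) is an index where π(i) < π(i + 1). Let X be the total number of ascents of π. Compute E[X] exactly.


Write X = Σ X_I over i = 1, …, 79, with X_I the indicator of one ascent.
There are 79 indicators.
For each fixed i, the pair (π(i), π(i+1)) is a uniformly random ordered pair of distinct values from {1, …, 80}; by symmetry P[π(i) < π(i+1)] = 1/2.
By linearity: E[X] = 79 · (1/2) = (80 − 1) · (1/2) = 79/2 ≈ 39.50000.

E[X] = 79/2 = 39.50000.


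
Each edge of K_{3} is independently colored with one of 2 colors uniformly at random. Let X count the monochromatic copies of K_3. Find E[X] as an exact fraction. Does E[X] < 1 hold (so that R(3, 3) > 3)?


E[X] = C(3, 3) · 2^{1 − 3} = 1 · 2^{−2} = 1/4.
As a reduced fraction: E[X] = 1/4 ≈ 0.250.
Is E[X] < 1? YES.
Since E[X] < 1, there exists a 2-coloring of K_{3} with no monochromatic K_3; hence R(3, 3) > 3.

E[X] = 1/4 ≈ 0.250; E[X] < 1, so R(3, 3) > 3.


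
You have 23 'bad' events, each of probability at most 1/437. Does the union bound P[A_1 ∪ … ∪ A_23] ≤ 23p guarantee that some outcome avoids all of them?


Union bound: P[∪_{i=1}^{23} A_i] ≤ Σ_i P[A_i] ≤ 23·p = 23·(1/437) = 1/19.
Numerically: 1/19 ≈ 0.0526.
Is 1/19 < 1? YES.
Since P[∪ A_i] ≤ 1/19 < 1, the complement has P[∩ A_i^c] ≥ 1 − 1/19 = 18/19 > 0, so some outcome avoids every A_i.

23·p = 1/19 ≈ 0.0526; existence CERTIFIED by the union bound.


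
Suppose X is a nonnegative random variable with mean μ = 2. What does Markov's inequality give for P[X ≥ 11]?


μ = E[X] = 2, a = 11.
Markov: P[X ≥ 11] ≤ μ/a = (2)/11 = 2/11.
Numerically: ≈ 0.182.
(Since a = 11 > μ = 2.000, the bound 2/11 is < 1 and informative.)

P[X ≥ 11] ≤ 2/11 ≈ 0.182.


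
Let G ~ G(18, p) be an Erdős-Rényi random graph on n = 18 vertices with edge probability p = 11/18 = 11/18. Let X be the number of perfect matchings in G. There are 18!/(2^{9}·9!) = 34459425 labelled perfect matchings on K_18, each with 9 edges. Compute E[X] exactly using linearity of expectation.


K_18 has 18!/(2^{9}·9!) = 34459425 labelled perfect matchings.
For each such perfect matching H, let X_H = 1 if all 9 edges of H are present in G. Then P[X_H = 1] = p^{9} = (11/18)^{9} = 2357947691/198359290368.
By linearity of expectation: E[X] = Σ_H E[X_H] = 34459425 · p^{9} = 34459425 · 2357947691/198359290368 = 1003129896443675/2448880128.
Numerically: E[X] ≈ 4.1e+05.

E[X] = 34459425 · (11/18)^{9} = 1003129896443675/2448880128 ≈ 4.1e+05.


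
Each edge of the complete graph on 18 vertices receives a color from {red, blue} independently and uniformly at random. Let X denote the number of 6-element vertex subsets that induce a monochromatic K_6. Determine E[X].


Let X = Σ_S X_S over the C(18, 6) = 18564 subsets S of size 6, where X_S = 1 if the K_6 on S is monochromatic.
For a fixed S, the K_6 on S has C(6, 2) = 15 edges. P[all 15 edges red] = (1/2)^15, and likewise for blue, so P[monochromatic] = 2·(1/2)^15 = 2^{1 − 15} = 1/16384.
By linearity of expectation: E[X] = C(18, 6) · 2^{1 − 15} = 18564 · 1/16384 = 4641/4096.
Numerically: E[X] ≈ 1.133057.

E[X] = C(18,6)·2^(1−C(6,2)) = 4641/4096 ≈ 1.133057.


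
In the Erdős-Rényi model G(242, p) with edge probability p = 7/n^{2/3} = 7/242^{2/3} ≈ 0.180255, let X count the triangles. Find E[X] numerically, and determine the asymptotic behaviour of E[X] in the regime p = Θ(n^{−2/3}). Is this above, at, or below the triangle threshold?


Number of potential triangles: C(242, 3) = 2332880.
Each occurs with probability p³ ≈ (0.180255)³ ≈ 5.85684038e-03.
By linearity: E[X] = C(242, 3)·p³ ≈ 2332880 · 5.85684038e-03 ≈ 13663.305785.
Since α = 2/3 < 1, p = c/n^{2/3} ≫ 1/n is above the triangle threshold p ~ 1/n. Asymptotically E[X] ~ (c³/6)·n^{3(1−α)} = (7³/6)·n^{1} → ∞; triangles are abundant w.h.p.

E[X] ≈ 13663.305785; in regime p = Θ(1/n^{2/3}) E[X] diverges (above the triangle threshold p ~ 1/n).


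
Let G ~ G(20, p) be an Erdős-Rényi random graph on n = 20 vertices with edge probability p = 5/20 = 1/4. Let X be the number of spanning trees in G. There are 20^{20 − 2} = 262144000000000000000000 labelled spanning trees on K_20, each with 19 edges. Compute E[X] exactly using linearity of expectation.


K_20 has 20^{20 − 2} = 262144000000000000000000 labelled spanning trees.
For each such spanning tree H, let X_H = 1 if all 19 edges of H are present in G. Then P[X_H = 1] = p^{19} = (1/4)^{19} = 1/274877906944.
By linearity of expectation: E[X] = Σ_H E[X_H] = 262144000000000000000000 · p^{19} = 262144000000000000000000 · 1/274877906944 = 3814697265625/4.
Numerically: E[X] ≈ 9.53674e+11.

E[X] = 262144000000000000000000 · (1/4)^{19} = 3814697265625/4 ≈ 9.53674e+11.


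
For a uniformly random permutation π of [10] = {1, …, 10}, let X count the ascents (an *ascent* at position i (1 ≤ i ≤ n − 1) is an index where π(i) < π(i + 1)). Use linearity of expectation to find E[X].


Write X = Σ X_I over i = 1, …, 9, with X_I the indicator of one ascent.
There are 9 indicators.
For each fixed i, the pair (π(i), π(i+1)) is a uniformly random ordered pair of distinct values from {1, …, 10}; by symmetry P[π(i) < π(i+1)] = 1/2.
By linearity: E[X] = 9 · (1/2) = (10 − 1) · (1/2) = 9/2 ≈ 4.50000.

E[X] = 9/2 = 4.50000.


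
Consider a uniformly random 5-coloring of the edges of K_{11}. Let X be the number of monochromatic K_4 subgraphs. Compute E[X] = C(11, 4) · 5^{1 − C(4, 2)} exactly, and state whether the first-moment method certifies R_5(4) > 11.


E[X] = C(11, 4) · 5^{1 − 6} = 330 · 5^{−5} = 330/3125.
As a reduced fraction: E[X] = 66/625 ≈ 0.1056.
Is E[X] < 1? YES.
Since E[X] < 1, there exists a 5-coloring of K_{11} with no monochromatic K_4; hence R_5(4) > 11.

E[X] = 66/625 ≈ 0.1056; E[X] < 1, so R_5(4) > 11.


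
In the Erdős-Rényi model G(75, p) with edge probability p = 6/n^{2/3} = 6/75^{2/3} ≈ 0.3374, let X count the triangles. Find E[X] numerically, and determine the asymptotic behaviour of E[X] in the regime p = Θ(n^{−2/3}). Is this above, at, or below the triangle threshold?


Number of potential triangles: C(75, 3) = 67525.
Each occurs with probability p³ ≈ (0.3374)³ ≈ 3.840000e-02.
By linearity: E[X] = C(75, 3)·p³ ≈ 67525 · 3.840000e-02 ≈ 2592.9600.
Since α = 2/3 < 1, p = c/n^{2/3} ≫ 1/n is above the triangle threshold p ~ 1/n. Asymptotically E[X] ~ (c³/6)·n^{3(1−α)} = (6³/6)·n^{1} → ∞; triangles are abundant w.h.p.

E[X] ≈ 2592.9600; in regime p = Θ(1/n^{2/3}) E[X] diverges (above the triangle threshold p ~ 1/n).


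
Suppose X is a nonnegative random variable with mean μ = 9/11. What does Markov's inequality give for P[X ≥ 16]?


μ = E[X] = 9/11, a = 16.
Markov: P[X ≥ 16] ≤ μ/a = (9/11)/16 = 9/176.
Numerically: ≈ 0.051136.
(Since a = 16 > μ = 0.818182, the bound 9/176 is < 1 and informative.)

P[X ≥ 16] ≤ 9/176 ≈ 0.051136.


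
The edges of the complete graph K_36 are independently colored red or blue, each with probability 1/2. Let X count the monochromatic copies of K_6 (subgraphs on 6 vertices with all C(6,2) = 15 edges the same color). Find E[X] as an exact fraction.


Let X = Σ_S X_S over the C(36, 6) = 1947792 subsets S of size 6, where X_S = 1 if the K_6 on S is monochromatic.
For a fixed S, the K_6 on S has C(6, 2) = 15 edges. P[all 15 edges red] = (1/2)^15, and likewise for blue, so P[monochromatic] = 2·(1/2)^15 = 2^{1 − 15} = 1/16384.
By linearity: E[X] = C(36, 6) · 2^{1 − 15} = 1947792 · 1/16384 = 121737/1024.
Numerically: E[X] ≈ 118.883789.

E[X] = C(36,6)·2^(1−C(6,2)) = 121737/1024 ≈ 118.883789.


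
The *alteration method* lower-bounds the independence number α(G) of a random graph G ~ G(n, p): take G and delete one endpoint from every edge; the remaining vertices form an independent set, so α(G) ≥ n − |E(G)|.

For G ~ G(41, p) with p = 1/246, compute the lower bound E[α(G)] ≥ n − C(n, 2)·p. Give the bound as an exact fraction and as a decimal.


E[|E(G)|] = C(41, 2)·p = 820 · (1/246) = 10/3.
E[α(G)] ≥ n − E[|E(G)|] = 41 − 10/3 = 113/3.
Numerically: ≈ 37.666667.
(This is only a lower bound; the true E[α(G)] may be larger.)

E[α(G)] ≥ 113/3 ≈ 37.666667.


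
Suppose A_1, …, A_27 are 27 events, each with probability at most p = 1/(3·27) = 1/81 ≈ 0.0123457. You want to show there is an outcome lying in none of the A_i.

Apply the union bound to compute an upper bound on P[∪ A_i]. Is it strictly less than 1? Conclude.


Union bound: P[∪_{i=1}^{27} A_i] ≤ Σ_i P[A_i] ≤ 27·p = 27·(1/81) = 1/3.
Numerically: 1/3 ≈ 0.3333333.
Is 1/3 < 1? YES.
Since P[∪ A_i] ≤ 1/3 < 1, the complement has P[∩ A_i^c] ≥ 1 − 1/3 = 2/3 > 0, so some outcome avoids every A_i.

27·p = 1/3 ≈ 0.3333333; existence CERTIFIED by the union bound.


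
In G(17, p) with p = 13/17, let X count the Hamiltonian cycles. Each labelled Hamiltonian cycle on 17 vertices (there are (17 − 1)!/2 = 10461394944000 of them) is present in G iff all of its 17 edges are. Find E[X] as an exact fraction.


K_17 has (17 − 1)!/2 = 10461394944000 labelled Hamiltonian cycles.
For each such Hamiltonian cycle H, let X_H = 1 if all 17 edges of H are present in G. Then P[X_H = 1] = p^{17} = (13/17)^{17} = 8650415919381337933/827240261886336764177.
By linearity: E[X] = Σ_H E[X_H] = 10461394944000 · p^{17} = 10461394944000 · 8650415919381337933/827240261886336764177 = 90495417362513040260241610752000/827240261886336764177.
Numerically: E[X] ≈ 1.09394e+11.

E[X] = 10461394944000 · (13/17)^{17} = 90495417362513040260241610752000/827240261886336764177 ≈ 1.09394e+11.


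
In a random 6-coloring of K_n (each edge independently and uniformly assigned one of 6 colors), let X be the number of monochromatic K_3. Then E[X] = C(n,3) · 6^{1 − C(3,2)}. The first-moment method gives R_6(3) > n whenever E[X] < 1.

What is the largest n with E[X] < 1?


We need C(n, 3) · 6^{1 − 3} < 1, i.e. C(n, 3) < 6^{3 − 1} = 36.
Check values of n near the boundary:
  n = 3: C(3, 3) = 1; 1 < 36? YES
  n = 4: C(4, 3) = 4; 4 < 36? YES
  n = 5: C(5, 3) = 10; 10 < 36? YES
  n = 6: C(6, 3) = 20; 20 < 36? YES
  n = 7: C(7, 3) = 35; 35 < 36? YES
  n = 8: C(8, 3) = 56; 56 < 36? NO
The largest n with C(n, 3) < 36 is n = 7 (where E[X] = 35/36 ≈ 0.9722222). Hence R_6(3) > 7, i.e. R_6(3) ≥ 8.

Largest n = 7; hence R_6(3) > 7.


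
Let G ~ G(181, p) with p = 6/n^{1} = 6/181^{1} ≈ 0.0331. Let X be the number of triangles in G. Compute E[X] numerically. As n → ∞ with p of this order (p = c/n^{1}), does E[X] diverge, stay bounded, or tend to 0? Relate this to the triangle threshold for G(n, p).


Number of potential triangles: C(181, 3) = 971970.
Each occurs with probability p³ ≈ (0.0331)³ ≈ 3.64265e-05.
By linearity: E[X] = C(181, 3)·p³ ≈ 971970 · 3.64265e-05 ≈ 35.406.
Here α = 1, so p = 6/n is exactly at the triangle threshold p ~ 1/n. Asymptotically E[X] → c³/6 = 6³/6 = 36 ≈ 36.000, a bounded constant. In this regime the triangle count is asymptotically Poisson(c³/6).

E[X] ≈ 35.406; in regime p = Θ(1/n^{1}) E[X] stays bounded (at the triangle threshold p ~ 1/n).


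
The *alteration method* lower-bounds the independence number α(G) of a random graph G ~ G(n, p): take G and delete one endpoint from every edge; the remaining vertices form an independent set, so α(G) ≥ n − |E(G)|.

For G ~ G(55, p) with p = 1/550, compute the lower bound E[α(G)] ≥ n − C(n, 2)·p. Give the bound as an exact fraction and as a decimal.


E[|E(G)|] = C(55, 2)·p = 1485 · (1/550) = 27/10.
E[α(G)] ≥ n − E[|E(G)|] = 55 − 27/10 = 523/10.
Numerically: ≈ 52.3000.
(This is only a lower bound; the true E[α(G)] may be larger.)

E[α(G)] ≥ 523/10 ≈ 52.3000.


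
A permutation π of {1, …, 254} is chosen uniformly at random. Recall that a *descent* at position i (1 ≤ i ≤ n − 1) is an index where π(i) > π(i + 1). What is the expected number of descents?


Write X = Σ X_I over i = 1, …, 253, with X_I the indicator of one descent.
There are 253 indicators.
For each fixed i, the pair (π(i), π(i+1)) is a uniformly random ordered pair of distinct values from {1, …, 254}; by symmetry P[π(i) > π(i+1)] = 1/2.
By linearity: E[X] = 253 · (1/2) = (254 − 1) · (1/2) = 253/2 ≈ 126.500000.

E[X] = 253/2 = 126.500000.


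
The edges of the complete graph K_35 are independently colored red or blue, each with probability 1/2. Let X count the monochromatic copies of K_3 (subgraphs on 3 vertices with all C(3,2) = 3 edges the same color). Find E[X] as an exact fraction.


Let X = Σ_S X_S over the C(35, 3) = 6545 subsets S of size 3, where X_S = 1 if the K_3 on S is monochromatic.
For a fixed S, the K_3 on S has C(3, 2) = 3 edges. P[all 3 edges red] = (1/2)^3, and likewise for blue, so P[monochromatic] = 2·(1/2)^3 = 2^{1 − 3} = 1/4.
By linearity of expectation: E[X] = C(35, 3) · 2^{1 − 3} = 6545 · 1/4 = 6545/4.
Numerically: E[X] ≈ 1636.250000.

E[X] = C(35,3)·2^(1−C(3,2)) = 6545/4 ≈ 1636.250000.


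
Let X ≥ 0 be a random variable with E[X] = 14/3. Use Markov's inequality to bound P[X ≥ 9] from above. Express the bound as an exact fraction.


μ = E[X] = 14/3, a = 9.
Markov: P[X ≥ 9] ≤ μ/a = (14/3)/9 = 14/27.
Numerically: ≈ 0.519.
(Since a = 9 > μ = 4.667, the bound 14/27 is < 1 and informative.)

P[X ≥ 9] ≤ 14/27 ≈ 0.519.


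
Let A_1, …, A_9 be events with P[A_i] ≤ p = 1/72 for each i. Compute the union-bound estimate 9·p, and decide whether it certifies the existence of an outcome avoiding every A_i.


Union bound: P[∪_{i=1}^{9} A_i] ≤ Σ_i P[A_i] ≤ 9·p = 9·(1/72) = 1/8.
Numerically: 1/8 ≈ 0.12500.
Is 1/8 < 1? YES.
Since P[∪ A_i] ≤ 1/8 < 1, the complement has P[∩ A_i^c] ≥ 1 − 1/8 = 7/8 > 0, so some outcome avoids every A_i.

9·p = 1/8 ≈ 0.12500; existence CERTIFIED by the union bound.


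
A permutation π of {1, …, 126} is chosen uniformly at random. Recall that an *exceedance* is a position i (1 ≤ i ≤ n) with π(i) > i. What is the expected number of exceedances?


Write X = Σ_{i=1}^{126} X_i, where X_i = 1_{π(i) > i}.
For each fixed i, π(i) is uniform over {1, …, 126} (marginal of a uniform permutation), so P[π(i) > i] = (n − i)/n. Summing: Σ_{i=1}^{126} (n − i)/n = (0 + 1 + … + 125)/126 = 126(126 − 1)/(2·126) = (126 − 1)/2.
Hence E[X] = Σ_{i=1}^{126} (126 − i)/126 = 125/2 ≈ 62.500000.

E[X] = 125/2 = 62.500000.


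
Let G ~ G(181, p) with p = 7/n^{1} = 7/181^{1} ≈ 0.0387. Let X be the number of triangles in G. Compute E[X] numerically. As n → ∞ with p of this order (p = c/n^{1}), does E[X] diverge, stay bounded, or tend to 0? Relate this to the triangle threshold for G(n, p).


Number of potential triangles: C(181, 3) = 971970.
Each occurs with probability p³ ≈ (0.0387)³ ≈ 5.78440e-05.
By linearity: E[X] = C(181, 3)·p³ ≈ 971970 · 5.78440e-05 ≈ 56.223.
Here α = 1, so p = 7/n is exactly at the triangle threshold p ~ 1/n. Asymptotically E[X] → c³/6 = 7³/6 = 343/6 ≈ 57.167, a bounded constant. In this regime the triangle count is asymptotically Poisson(c³/6).

E[X] ≈ 56.223; in regime p = Θ(1/n^{1}) E[X] stays bounded (at the triangle threshold p ~ 1/n).


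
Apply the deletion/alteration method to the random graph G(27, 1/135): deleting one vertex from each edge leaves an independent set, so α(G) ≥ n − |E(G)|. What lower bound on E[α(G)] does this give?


E[|E(G)|] = C(27, 2)·p = 351 · (1/135) = 13/5.
E[α(G)] ≥ n − E[|E(G)|] = 27 − 13/5 = 122/5.
Numerically: ≈ 24.4000.
(This is only a lower bound; the true E[α(G)] may be larger.)

E[α(G)] ≥ 122/5 ≈ 24.4000.


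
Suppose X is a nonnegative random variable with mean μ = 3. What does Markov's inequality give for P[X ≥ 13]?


μ = E[X] = 3, a = 13.
Markov: P[X ≥ 13] ≤ μ/a = (3)/13 = 3/13.
Numerically: ≈ 0.23077.
(Since a = 13 > μ = 3.00000, the bound 3/13 is < 1 and informative.)

P[X ≥ 13] ≤ 3/13 ≈ 0.23077.


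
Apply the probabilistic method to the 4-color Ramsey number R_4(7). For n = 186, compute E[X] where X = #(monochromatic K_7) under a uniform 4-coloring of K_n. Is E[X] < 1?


E[X] = C(186, 7) · 4^{1 − 21} = 1363155866280 · 4^{−20} = 1363155866280/1099511627776.
As a reduced fraction: E[X] = 170394483285/137438953472 ≈ 1.2398.
Is E[X] < 1? NO.
Since E[X] ≥ 1, the first-moment bound is inconclusive at n = 186; it does NOT by itself certify R_4(7) > 186.

E[X] = 170394483285/137438953472 ≈ 1.2398; E[X] ≥ 1; first-moment method inconclusive here.


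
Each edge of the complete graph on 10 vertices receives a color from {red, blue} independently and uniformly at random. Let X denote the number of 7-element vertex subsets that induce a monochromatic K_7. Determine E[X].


Let X = Σ_S X_S over the C(10, 7) = 120 subsets S of size 7, where X_S = 1 if the K_7 on S is monochromatic.
For a fixed S, the K_7 on S has C(7, 2) = 21 edges. P[all 21 edges red] = (1/2)^21, and likewise for blue, so P[monochromatic] = 2·(1/2)^21 = 2^{1 − 21} = 1/1048576.
Summing: E[X] = C(10, 7) · 2^{1 − 21} = 120 · 1/1048576 = 15/131072.
Numerically: E[X] ≈ 0.000114.

E[X] = C(10,7)·2^(1−C(7,2)) = 15/131072 ≈ 0.000114.


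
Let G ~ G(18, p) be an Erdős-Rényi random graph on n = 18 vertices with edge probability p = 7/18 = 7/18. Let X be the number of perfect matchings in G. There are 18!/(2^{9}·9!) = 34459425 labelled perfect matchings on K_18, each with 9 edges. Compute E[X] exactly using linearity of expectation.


K_18 has 18!/(2^{9}·9!) = 34459425 labelled perfect matchings.
For each such perfect matching H, let X_H = 1 if all 9 edges of H are present in G. Then P[X_H = 1] = p^{9} = (7/18)^{9} = 40353607/198359290368.
By linearity: E[X] = Σ_H E[X_H] = 34459425 · p^{9} = 34459425 · 40353607/198359290368 = 17167433257975/2448880128.
Numerically: E[X] ≈ 7010.32.

E[X] = 34459425 · (7/18)^{9} = 17167433257975/2448880128 ≈ 7010.32.


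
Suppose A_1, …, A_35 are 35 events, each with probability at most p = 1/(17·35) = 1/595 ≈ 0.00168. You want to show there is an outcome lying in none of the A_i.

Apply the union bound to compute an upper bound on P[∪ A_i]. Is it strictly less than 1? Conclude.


Union bound: P[∪_{i=1}^{35} A_i] ≤ Σ_i P[A_i] ≤ 35·p = 35·(1/595) = 1/17.
Numerically: 1/17 ≈ 0.05882.
Is 1/17 < 1? YES.
Since P[∪ A_i] ≤ 1/17 < 1, the complement has P[∩ A_i^c] ≥ 1 − 1/17 = 16/17 > 0, so some outcome avoids every A_i.

35·p = 1/17 ≈ 0.05882; existence CERTIFIED by the union bound.


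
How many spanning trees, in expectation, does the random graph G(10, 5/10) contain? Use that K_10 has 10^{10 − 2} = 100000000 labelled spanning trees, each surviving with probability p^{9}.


K_10 has 10^{10 − 2} = 100000000 labelled spanning trees.
For each such spanning tree H, let X_H = 1 if all 9 edges of H are present in G. Then P[X_H = 1] = p^{9} = (1/2)^{9} = 1/512.
By linearity: E[X] = Σ_H E[X_H] = 100000000 · p^{9} = 100000000 · 1/512 = 390625/2.
Numerically: E[X] ≈ 1.953e+05.

E[X] = 100000000 · (1/2)^{9} = 390625/2 ≈ 1.953e+05.


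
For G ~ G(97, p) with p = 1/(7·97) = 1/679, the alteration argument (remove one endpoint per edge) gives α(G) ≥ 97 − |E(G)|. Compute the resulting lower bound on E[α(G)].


E[|E(G)|] = C(97, 2)·p = 4656 · (1/679) = 48/7.
E[α(G)] ≥ n − E[|E(G)|] = 97 − 48/7 = 631/7.
Numerically: ≈ 90.143.
(This is only a lower bound; the true E[α(G)] may be larger.)

E[α(G)] ≥ 631/7 ≈ 90.143.


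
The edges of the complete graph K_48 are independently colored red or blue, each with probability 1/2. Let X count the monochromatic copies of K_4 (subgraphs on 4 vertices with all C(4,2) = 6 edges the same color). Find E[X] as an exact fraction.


Let X = Σ_S X_S over the C(48, 4) = 194580 subsets S of size 4, where X_S = 1 if the K_4 on S is monochromatic.
For a fixed S, the K_4 on S has C(4, 2) = 6 edges. P[all 6 edges red] = (1/2)^6, and likewise for blue, so P[monochromatic] = 2·(1/2)^6 = 2^{1 − 6} = 1/32.
By linearity: E[X] = C(48, 4) · 2^{1 − 6} = 194580 · 1/32 = 48645/8.
Numerically: E[X] ≈ 6080.625000.

E[X] = C(48,4)·2^(1−C(4,2)) = 48645/8 ≈ 6080.625000.
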